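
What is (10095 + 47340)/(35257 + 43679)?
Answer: 19145/26312 ≈ 0.72761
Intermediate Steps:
(10095 + 47340)/(35257 + 43679) = 57435/78936 = 57435*(1/78936) = 19145/26312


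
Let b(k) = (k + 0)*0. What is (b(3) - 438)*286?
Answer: -125268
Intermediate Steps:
b(k) = 0 (b(k) = k*0 = 0)
(b(3) - 438)*286 = (0 - 438)*286 = -438*286 = -125268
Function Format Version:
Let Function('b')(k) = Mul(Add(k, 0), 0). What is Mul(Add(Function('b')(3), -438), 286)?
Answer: -125268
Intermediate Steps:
Function('b')(k) = 0 (Function('b')(k) = Mul(k, 0) = 0)
Mul(Add(Function('b')(3), -438), 286) = Mul(Add(0, -438), 286) = Mul(-438, 286) = -125268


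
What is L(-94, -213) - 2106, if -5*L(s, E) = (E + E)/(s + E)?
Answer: -3233136/1535 ≈ -2106.3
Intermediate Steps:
L(s, E) = -2*E/(5*(E + s)) (L(s, E) = -(E + E)/(5*(s + E)) = -2*E/(5*(E + s)))
L(-94, -213) - 2106 = -2*(-213)/(5*(-213) + 5*(-94)) - 2106 = -2*(-213)/(-1065 - 470) - 2106 = -2*(-213)/(-1535) - 2106 = -2*(-213)*(-1/1535) - 2106 = -426/1535 - 2106 = -3233136/1535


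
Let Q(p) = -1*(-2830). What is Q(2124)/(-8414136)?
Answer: -1415/4207068 ≈ -0.00033634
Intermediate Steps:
Q(p) = 2830
Q(2124)/(-8414136) = 2830/(-8414136) = 2830*(-1/8414136) = -1415/4207068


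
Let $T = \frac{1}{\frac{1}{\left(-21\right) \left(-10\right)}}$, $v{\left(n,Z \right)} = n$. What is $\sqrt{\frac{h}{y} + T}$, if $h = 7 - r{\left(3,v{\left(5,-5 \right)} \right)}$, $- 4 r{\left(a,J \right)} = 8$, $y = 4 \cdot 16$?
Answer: $\frac{\sqrt{13449}}{8} \approx 14.496$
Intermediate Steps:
$y = 64$
$r{\left(a,J \right)} = -2$ ($r{\left(a,J \right)} = \left(- \frac{1}{4}\right) 8 = -2$)
$h = 9$ ($h = 7 - -2 = 7 + 2 = 9$)
$T = 210$ ($T = \frac{1}{\frac{1}{210}} = 210$)
$\sqrt{\frac{h}{y} + T} = \sqrt{\frac{9}{64} + 210} = \sqrt{\frac{13449}{64}} = \frac{\sqrt{13449}}{8}$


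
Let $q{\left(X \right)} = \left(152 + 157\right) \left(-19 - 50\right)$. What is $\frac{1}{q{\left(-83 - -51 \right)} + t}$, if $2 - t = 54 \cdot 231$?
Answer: $- \frac{1}{33793} \approx -2.9592 \cdot 10^{-5}$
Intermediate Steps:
$q{\left(X \right)} = -21321$ ($q{\left(X \right)} = 309 \left(-69\right) = -21321$)
$t = -12472$ ($t = 2 - 54 \cdot 231 = 2 - 12474 = -12472$)
$\frac{1}{q{\left(-83 - -51 \right)} + t} = \frac{1}{-21321 - 12472} = \frac{1}{-33793} = - \frac{1}{33793}$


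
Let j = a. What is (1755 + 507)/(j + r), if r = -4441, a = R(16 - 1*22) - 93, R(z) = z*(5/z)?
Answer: -2262/4529 ≈ -0.49945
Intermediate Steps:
R(z) = 5
a = -88 (a = 5 - 93 = -88)
j = -88
(1755 + 507)/(j + r) = (1755 + 507)/(-88 - 4441) = 2262/(-4529) = 2262*(-1/4529) = -2262/4529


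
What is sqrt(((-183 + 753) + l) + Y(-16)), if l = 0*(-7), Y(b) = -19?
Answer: sqrt(551) ≈ 23.473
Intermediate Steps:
l = 0
sqrt(((-183 + 753) + l) + Y(-16)) = sqrt(((-183 + 753) + 0) - 19) = sqrt((570 + 0) - 19) = sqrt(570 - 19) = sqrt(551)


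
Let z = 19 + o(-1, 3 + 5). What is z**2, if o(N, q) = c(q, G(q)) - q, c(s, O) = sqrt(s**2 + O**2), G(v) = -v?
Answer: 249 + 176*sqrt(2) ≈ 497.90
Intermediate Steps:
c(s, O) = sqrt(O**2 + s**2)
o(N, q) = -q + sqrt(2)*sqrt(q**2) (o(N, q) = sqrt((-q)**2 + q**2) - q = sqrt(q**2 + q**2) - q = sqrt(2*q**2) - q = sqrt(2)*sqrt(q**2) - q = -q + sqrt(2)*sqrt(q**2))
z = 11 + 8*sqrt(2) (z = 19 + (-(3 + 5) + sqrt(2)*sqrt((3 + 5)**2)) = 19 + (-1*8 + sqrt(2)*sqrt(8**2)) = 19 + (-8 + sqrt(2)*sqrt(64)) = 19 + (-8 + sqrt(2)*8) = 19 + (-8 + 8*sqrt(2)) = 11 + 8*sqrt(2) ≈ 22.314)
z**2 = (11 + 8*sqrt(2))**2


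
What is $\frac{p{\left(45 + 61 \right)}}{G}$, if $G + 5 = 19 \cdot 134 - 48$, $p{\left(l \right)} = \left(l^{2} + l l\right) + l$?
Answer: $\frac{7526}{831} \approx 9.0566$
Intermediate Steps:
$p{\left(l \right)} = l + 2 l^{2}$ ($p{\left(l \right)} = \left(l^{2} + l^{2}\right) + l = 2 l^{2} + l = l + 2 l^{2}$)
$G = 2493$ ($G = -5 + \left(19 \cdot 134 - 48\right) = -5 + \left(2546 - 48\right) = -5 + 2498 = 2493$)
$\frac{p{\left(45 + 61 \right)}}{G} = \frac{\left(45 + 61\right) \left(1 + 2 \left(45 + 61\right)\right)}{2493} = 106 \left(1 + 2 \cdot 106\right) \frac{1}{2493} = 106 \left(1 + 212\right) \frac{1}{2493} = 106 \cdot 213 \cdot \frac{1}{2493} = 22578 \cdot \frac{1}{2493} = \frac{7526}{831}$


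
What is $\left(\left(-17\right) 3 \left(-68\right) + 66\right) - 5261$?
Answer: $-1727$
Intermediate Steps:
$\left(\left(-17\right) 3 \left(-68\right) + 66\right) - 5261 = \left(\left(-51\right) \left(-68\right) + 66\right) - 5261 = \left(3468 + 66\right) - 5261 = 3534 - 5261 = -1727$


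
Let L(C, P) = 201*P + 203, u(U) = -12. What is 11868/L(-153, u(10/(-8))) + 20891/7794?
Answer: -46350973/17216946 ≈ -2.6922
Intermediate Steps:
L(C, P) = 203 + 201*P
11868/L(-153, u(10/(-8))) + 20891/7794 = 11868/(203 + 201*(-12)) + 20891/7794 = 11868/(203 - 2412) + 20891*(1/7794) = 11868/(-2209) + 20891/7794 = 11868*(-1/2209) + 20891/7794 = -11868/2209 + 20891/7794 = -46350973/17216946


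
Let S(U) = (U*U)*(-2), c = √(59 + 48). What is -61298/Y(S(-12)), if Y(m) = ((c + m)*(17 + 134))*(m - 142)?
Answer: -8826912/2689303205 - 30649*√107/2689303205 ≈ -0.0034001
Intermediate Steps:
c = √107 ≈ 10.344
S(U) = -2*U² (S(U) = U²*(-2) = -2*U²)
Y(m) = (-142 + m)*(151*m + 151*√107) (Y(m) = ((√107 + m)*(17 + 134))*(m - 142) = ((m + √107)*151)*(-142 + m) = (151*m + 151*√107)*(-142 + m) = (-142 + m)*(151*m + 151*√107))
-61298/Y(S(-12)) = -61298/(-(-42884)*(-12)² - 21442*√107 + 151*(-2*(-12)²)² + 151*(-2*(-12)²)*√107) = -61298/(-(-42884)*144 - 21442*√107 + 151*(-2*144)² + 151*(-2*144)*√107) = -61298/(-21442*(-288) - 21442*√107 + 151*(-288)² + 151*(-288)*√107) = -61298/(6175296 - 21442*√107 + 151*82944 - 43488*√107) = -61298/(6175296 - 21442*√107 + 12524544 - 43488*√107) = -61298/(18699840 - 64930*√107)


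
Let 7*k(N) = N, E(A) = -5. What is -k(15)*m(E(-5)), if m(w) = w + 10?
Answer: -75/7 ≈ -10.714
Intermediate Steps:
k(N) = N/7
m(w) = 10 + w
-k(15)*m(E(-5)) = -(1/7)*15*(10 - 5) = -15*5/7 = -1*75/7 = -75/7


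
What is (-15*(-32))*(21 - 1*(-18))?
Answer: 18720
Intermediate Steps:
(-15*(-32))*(21 - 1*(-18)) = 480*(21 + 18) = 480*39 = 18720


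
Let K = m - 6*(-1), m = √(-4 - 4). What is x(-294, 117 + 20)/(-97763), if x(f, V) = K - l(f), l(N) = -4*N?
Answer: 1170/97763 - 2*I*√2/97763 ≈ 0.011968 - 2.8931e-5*I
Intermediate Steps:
m = 2*I*√2 (m = √(-8) = 2*I*√2 ≈ 2.8284*I)
K = 6 + 2*I*√2 (K = 2*I*√2 - 6*(-1) = 2*I*√2 - 1*(-6) = 2*I*√2 + 6 = 6 + 2*I*√2 ≈ 6.0 + 2.8284*I)
x(f, V) = 6 + 4*f + 2*I*√2 (x(f, V) = (6 + 2*I*√2) - (-4)*f = (6 + 2*I*√2) + 4*f = 6 + 4*f + 2*I*√2)
x(-294, 117 + 20)/(-97763) = (6 + 4*(-294) + 2*I*√2)/(-97763) = (6 - 1176 + 2*I*√2)*(-1/97763) = (-1170 + 2*I*√2)*(-1/97763) = 1170/97763 - 2*I*√2/97763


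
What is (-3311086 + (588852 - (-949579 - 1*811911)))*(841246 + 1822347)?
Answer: -2559030993192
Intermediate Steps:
(-3311086 + (588852 - (-949579 - 1*811911)))*(841246 + 1822347) = (-3311086 + (588852 - (-949579 - 811911)))*2663593 = (-3311086 + (588852 - 1*(-1761490)))*2663593 = (-3311086 + (588852 + 1761490))*2663593 = (-3311086 + 2350342)*2663593 = -960744*2663593 = -2559030993192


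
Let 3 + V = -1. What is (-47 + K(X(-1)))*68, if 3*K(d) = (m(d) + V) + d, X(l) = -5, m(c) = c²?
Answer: -8500/3 ≈ -2833.3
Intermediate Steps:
V = -4 (V = -3 - 1 = -4)
K(d) = -4/3 + d/3 + d²/3 (K(d) = ((d² - 4) + d)/3 = ((-4 + d²) + d)/3 = (-4 + d + d²)/3 = -4/3 + d/3 + d²/3)
(-47 + K(X(-1)))*68 = (-47 + (-4/3 + (⅓)*(-5) + (⅓)*(-5)²))*68 = (-47 + (-4/3 - 5/3 + (⅓)*25))*68 = (-47 + (-4/3 - 5/3 + 25/3))*68 = (-47 + 16/3)*68 = -125/3*68 = -8500/3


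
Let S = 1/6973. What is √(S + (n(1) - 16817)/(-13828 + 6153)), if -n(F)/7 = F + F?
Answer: √251255759559218/10703555 ≈ 1.4809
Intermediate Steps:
n(F) = -14*F (n(F) = -7*(F + F) = -14*F)
S = 1/6973 ≈ 0.00014341
√(S + (n(1) - 16817)/(-13828 + 6153)) = √(1/6973 + (-14*1 - 16817)/(-13828 + 6153)) = √(1/6973 + (-14 - 16817)/(-7675)) = √(1/6973 - 16831*(-1/7675)) = √(1/6973 + 16831/7675) = √(117370238/53517775) = √251255759559218/10703555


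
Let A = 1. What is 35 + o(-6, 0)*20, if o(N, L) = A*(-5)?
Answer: -65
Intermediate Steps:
o(N, L) = -5 (o(N, L) = 1*(-5) = -5)
35 + o(-6, 0)*20 = 35 - 5*20 = 35 - 100 = -65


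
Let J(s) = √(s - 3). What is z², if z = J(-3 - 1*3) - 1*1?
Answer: (1 - 3*I)² ≈ -8.0 - 6.0*I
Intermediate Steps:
J(s) = √(-3 + s)
z = -1 + 3*I (z = √(-3 + (-3 - 1*3)) - 1*1 = √(-3 + (-3 - 3)) - 1 = √(-3 - 6) - 1 = √(-9) - 1 = 3*I - 1 = -1 + 3*I ≈ -1.0 + 3.0*I)
z² = (-1 + 3*I)²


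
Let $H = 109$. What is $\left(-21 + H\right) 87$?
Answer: $7656$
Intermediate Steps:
$\left(-21 + H\right) 87 = \left(-21 + 109\right) 87 = 88 \cdot 87 = 7656$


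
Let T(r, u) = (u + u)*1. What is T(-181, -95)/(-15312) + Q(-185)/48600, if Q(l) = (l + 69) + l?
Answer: 24089/3875850 ≈ 0.0062152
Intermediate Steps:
T(r, u) = 2*u (T(r, u) = (2*u)*1 = 2*u)
Q(l) = 69 + 2*l (Q(l) = (69 + l) + l = 69 + 2*l)
T(-181, -95)/(-15312) + Q(-185)/48600 = (2*(-95))/(-15312) + (69 + 2*(-185))/48600 = -190*(-1/15312) + (69 - 370)*(1/48600) = 95/7656 - 301*1/48600 = 95/7656 - 301/48600 = 24089/3875850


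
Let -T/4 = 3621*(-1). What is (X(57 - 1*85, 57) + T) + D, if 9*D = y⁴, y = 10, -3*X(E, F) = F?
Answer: 140185/9 ≈ 15576.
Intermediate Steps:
X(E, F) = -F/3
T = 14484 (T = -14484*(-1) = -4*(-3621) = 14484)
D = 10000/9 (D = (⅑)*10⁴ = (⅑)*10000 = 10000/9 ≈ 1111.1)
(X(57 - 1*85, 57) + T) + D = (-⅓*57 + 14484) + 10000/9 = (-19 + 14484) + 10000/9 = 14465 + 10000/9 = 140185/9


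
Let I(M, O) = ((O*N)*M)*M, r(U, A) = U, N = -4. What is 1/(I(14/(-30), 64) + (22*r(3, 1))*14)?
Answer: 225/195356 ≈ 0.0011517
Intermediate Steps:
I(M, O) = -4*O*M² (I(M, O) = ((O*(-4))*M)*M = ((-4*O)*M)*M = (-4*M*O)*M = -4*O*M²)
1/(I(14/(-30), 64) + (22*r(3, 1))*14) = 1/(-4*64*(14/(-30))² + (22*3)*14) = 1/(-4*64*(14*(-1/30))² + 66*14) = 1/(-4*64*(-7/15)² + 924) = 1/(-4*64*49/225 + 924) = 1/(-12544/225 + 924) = 1/(195356/225) = 225/195356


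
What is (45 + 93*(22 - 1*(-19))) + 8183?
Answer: 12041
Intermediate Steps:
(45 + 93*(22 - 1*(-19))) + 8183 = (45 + 93*(22 + 19)) + 8183 = (45 + 93*41) + 8183 = (45 + 3813) + 8183 = 3858 + 8183 = 12041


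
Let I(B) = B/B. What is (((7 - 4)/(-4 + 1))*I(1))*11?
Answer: -11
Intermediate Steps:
I(B) = 1
(((7 - 4)/(-4 + 1))*I(1))*11 = (((7 - 4)/(-4 + 1))*1)*11 = ((3/(-3))*1)*11 = ((3*(-⅓))*1)*11 = -1*1*11 = -1*11 = -11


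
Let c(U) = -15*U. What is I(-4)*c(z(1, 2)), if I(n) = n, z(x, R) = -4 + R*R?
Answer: 0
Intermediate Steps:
z(x, R) = -4 + R**2
I(-4)*c(z(1, 2)) = -(-60)*(-4 + 2**2) = -(-60)*(-4 + 4) = -(-60)*0 = -4*0 = 0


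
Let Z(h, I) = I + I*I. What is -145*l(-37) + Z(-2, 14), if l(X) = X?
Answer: 5575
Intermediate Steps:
Z(h, I) = I + I²
-145*l(-37) + Z(-2, 14) = -145*(-37) + 14*(1 + 14) = 5365 + 14*15 = 5365 + 210 = 5575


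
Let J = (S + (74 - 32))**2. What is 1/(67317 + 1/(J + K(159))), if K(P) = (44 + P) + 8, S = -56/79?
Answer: 11957495/804942697156 ≈ 1.4855e-5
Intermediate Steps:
S = -56/79 (S = -56*1/79 = -56/79 ≈ -0.70886)
K(P) = 52 + P
J = 10640644/6241 (J = (-56/79 + (74 - 32))**2 = (-56/79 + 42)**2 = (3262/79)**2 = 10640644/6241 ≈ 1705.0)
1/(67317 + 1/(J + K(159))) = 1/(67317 + 1/(10640644/6241 + (52 + 159))) = 1/(67317 + 1/(10640644/6241 + 211)) = 1/(67317 + 1/(11957495/6241)) = 1/(67317 + 6241/11957495) = 1/(804942697156/11957495) = 11957495/804942697156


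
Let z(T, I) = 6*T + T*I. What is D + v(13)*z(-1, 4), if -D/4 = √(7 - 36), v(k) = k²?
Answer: -1690 - 4*I*√29 ≈ -1690.0 - 21.541*I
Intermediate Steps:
z(T, I) = 6*T + I*T
D = -4*I*√29 (D = -4*√(7 - 36) = -4*I*√29 ≈ -21.541*I)
D + v(13)*z(-1, 4) = -4*I*√29 + 13²*(-(6 + 4)) = -4*I*√29 + 169*(-1*10) = -4*I*√29 + 169*(-10) = -4*I*√29 - 1690 = -1690 - 4*I*√29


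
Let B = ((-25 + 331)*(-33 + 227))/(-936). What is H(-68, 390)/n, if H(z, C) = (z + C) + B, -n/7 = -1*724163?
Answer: 6723/131797666 ≈ 5.1010e-5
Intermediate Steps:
n = 5069141 (n = -(-7)*724163 = -7*(-724163) = 5069141)
B = -1649/26 (B = (306*194)*(-1/936) = 59364*(-1/936) = -1649/26 ≈ -63.423)
H(z, C) = -1649/26 + C + z (H(z, C) = (z + C) - 1649/26 = (C + z) - 1649/26 = -1649/26 + C + z)
H(-68, 390)/n = (-1649/26 + 390 - 68)/5069141 = (6723/26)*(1/5069141) = 6723/131797666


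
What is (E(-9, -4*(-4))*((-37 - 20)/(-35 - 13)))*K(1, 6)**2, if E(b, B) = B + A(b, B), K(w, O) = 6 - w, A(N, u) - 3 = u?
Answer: 16625/16 ≈ 1039.1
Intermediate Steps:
A(N, u) = 3 + u
E(b, B) = 3 + 2*B (E(b, B) = B + (3 + B) = 3 + 2*B)
(E(-9, -4*(-4))*((-37 - 20)/(-35 - 13)))*K(1, 6)**2 = ((3 + 2*(-4*(-4)))*((-37 - 20)/(-35 - 13)))*(6 - 1*1)**2 = ((3 + 2*16)*(-57/(-48)))*(6 - 1)**2 = ((3 + 32)*(-57*(-1/48)))*5**2 = (35*(19/16))*25 = (665/16)*25 = 16625/16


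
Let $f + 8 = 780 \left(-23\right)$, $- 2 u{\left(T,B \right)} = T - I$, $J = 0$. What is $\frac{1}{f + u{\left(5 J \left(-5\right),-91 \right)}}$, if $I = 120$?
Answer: $- \frac{1}{17888} \approx -5.5903 \cdot 10^{-5}$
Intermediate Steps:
$u{\left(T,B \right)} = 60 - \frac{T}{2}$ ($u{\left(T,B \right)} = - \frac{T - 120}{2} = - \frac{-120 + T}{2} = 60 - \frac{T}{2}$)
$f = -17948$ ($f = -8 + 780 \left(-23\right) = -8 - 17940 = -17948$)
$\frac{1}{f + u{\left(5 J \left(-5\right),-91 \right)}} = \frac{1}{-17948 + \left(60 - \frac{5 \cdot 0 \left(-5\right)}{2}\right)} = \frac{1}{-17948 + \left(60 - \frac{0 \left(-5\right)}{2}\right)} = \frac{1}{-17948 + \left(60 - 0\right)} = \frac{1}{-17948 + \left(60 + 0\right)} = \frac{1}{-17948 + 60} = \frac{1}{-17888} = - \frac{1}{17888}$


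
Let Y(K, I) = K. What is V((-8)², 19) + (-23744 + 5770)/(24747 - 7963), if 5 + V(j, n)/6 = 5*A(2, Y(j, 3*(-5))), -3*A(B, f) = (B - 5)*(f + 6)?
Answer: 17362453/8392 ≈ 2068.9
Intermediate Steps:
A(B, f) = -(-5 + B)*(6 + f)/3 (A(B, f) = -(B - 5)*(f + 6)/3 = -(-5 + B)*(6 + f)/3)
V(j, n) = 150 + 30*j (V(j, n) = -30 + 6*(5*(10 - 2*2 + 5*j/3 - ⅓*2*j)) = -30 + 6*(5*(10 - 4 + 5*j/3 - 2*j/3)) = -30 + 6*(5*(6 + j)) = -30 + 6*(30 + 5*j) = -30 + (180 + 30*j) = 150 + 30*j)
V((-8)², 19) + (-23744 + 5770)/(24747 - 7963) = (150 + 30*(-8)²) + (-23744 + 5770)/(24747 - 7963) = (150 + 30*64) - 17974/16784 = (150 + 1920) - 17974*1/16784 = 2070 - 8987/8392 = 17362453/8392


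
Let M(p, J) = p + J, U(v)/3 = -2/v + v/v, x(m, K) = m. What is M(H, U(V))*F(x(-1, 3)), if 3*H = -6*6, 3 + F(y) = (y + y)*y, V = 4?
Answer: 21/2 ≈ 10.500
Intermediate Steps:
U(v) = 3 - 6/v (U(v) = 3*(-2/v + v/v) = 3*(-2/v + 1) = 3*(1 - 2/v) = 3 - 6/v)
F(y) = -3 + 2*y**2 (F(y) = -3 + (y + y)*y = -3 + (2*y)*y = -3 + 2*y**2)
H = -12 (H = (-6*6)/3 = (1/3)*(-36) = -12)
M(p, J) = J + p
M(H, U(V))*F(x(-1, 3)) = ((3 - 6/4) - 12)*(-3 + 2*(-1)**2) = ((3 - 6*1/4) - 12)*(-3 + 2*1) = ((3 - 3/2) - 12)*(-3 + 2) = (3/2 - 12)*(-1) = -21/2*(-1) = 21/2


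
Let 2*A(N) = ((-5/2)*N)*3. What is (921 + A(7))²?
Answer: 12809241/16 ≈ 8.0058e+5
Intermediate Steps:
A(N) = -15*N/4 (A(N) = (((-5/2)*N)*3)/2 = (((-5*½)*N)*3)/2 = (-5*N/2*3)/2 = (-15*N/2)/2 = -15*N/4)
(921 + A(7))² = (921 - 15/4*7)² = (921 - 105/4)² = (3579/4)² = 12809241/16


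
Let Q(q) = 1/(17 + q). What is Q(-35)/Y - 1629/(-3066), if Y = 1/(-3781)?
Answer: 968489/4599 ≈ 210.59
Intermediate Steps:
Y = -1/3781 ≈ -0.00026448
Q(-35)/Y - 1629/(-3066) = 1/((17 - 35)*(-1/3781)) - 1629/(-3066) = -3781/(-18) - 1629*(-1/3066) = -1/18*(-3781) + 543/1022 = 3781/18 + 543/1022 = 968489/4599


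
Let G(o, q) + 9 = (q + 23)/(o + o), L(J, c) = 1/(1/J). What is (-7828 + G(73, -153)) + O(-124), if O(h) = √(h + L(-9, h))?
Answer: -572166/73 + I*√133 ≈ -7837.9 + 11.533*I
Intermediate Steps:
L(J, c) = J
G(o, q) = -9 + (23 + q)/(2*o) (G(o, q) = -9 + (q + 23)/(o + o) = -9 + (23 + q)/((2*o)) = -9 + (23 + q)*(1/(2*o)) = -9 + (23 + q)/(2*o))
O(h) = √(-9 + h) (O(h) = √(h - 9) = √(-9 + h))
(-7828 + G(73, -153)) + O(-124) = (-7828 + (½)*(23 - 153 - 18*73)/73) + √(-9 - 124) = (-7828 + (½)*(1/73)*(23 - 153 - 1314)) + √(-133) = (-7828 + (½)*(1/73)*(-1444)) + I*√133 = (-7828 - 722/73) + I*√133 = -572166/73 + I*√133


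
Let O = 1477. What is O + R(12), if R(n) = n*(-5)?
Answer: 1417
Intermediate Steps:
R(n) = -5*n
O + R(12) = 1477 - 5*12 = 1477 - 60 = 1417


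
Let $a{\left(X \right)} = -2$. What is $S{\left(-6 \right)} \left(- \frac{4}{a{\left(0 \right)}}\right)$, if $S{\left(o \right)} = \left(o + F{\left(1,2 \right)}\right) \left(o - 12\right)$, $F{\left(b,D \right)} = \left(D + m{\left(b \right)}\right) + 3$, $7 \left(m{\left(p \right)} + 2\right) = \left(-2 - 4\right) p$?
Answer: $\frac{972}{7} \approx 138.86$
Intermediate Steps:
$m{\left(p \right)} = -2 - \frac{6 p}{7}$ ($m{\left(p \right)} = -2 + \frac{\left(-2 - 4\right) p}{7} = -2 + \frac{\left(-6\right) p}{7} = -2 - \frac{6 p}{7}$)
$F{\left(b,D \right)} = 1 + D - \frac{6 b}{7}$ ($F{\left(b,D \right)} = \left(D - \left(2 + \frac{6 b}{7}\right)\right) + 3 = \left(-2 + D - \frac{6 b}{7}\right) + 3 = 1 + D - \frac{6 b}{7}$)
$S{\left(o \right)} = \left(-12 + o\right) \left(\frac{15}{7} + o\right)$ ($S{\left(o \right)} = \left(o + \left(1 + 2 - \frac{6}{7}\right)\right) \left(o - 12\right) = \left(o + \left(1 + 2 - \frac{6}{7}\right)\right) \left(-12 + o\right) = \left(o + \frac{15}{7}\right) \left(-12 + o\right) = \left(\frac{15}{7} + o\right) \left(-12 + o\right) = \left(-12 + o\right) \left(\frac{15}{7} + o\right)$)
$S{\left(-6 \right)} \left(- \frac{4}{a{\left(0 \right)}}\right) = \left(- \frac{180}{7} + \left(-6\right)^{2} - - \frac{414}{7}\right) \left(- \frac{4}{-2}\right) = \left(- \frac{180}{7} + 36 + \frac{414}{7}\right) \left(\left(-4\right) \left(- \frac{1}{2}\right)\right) = \frac{486}{7} \cdot 2 = \frac{972}{7}$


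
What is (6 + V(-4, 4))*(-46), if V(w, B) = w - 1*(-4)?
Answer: -276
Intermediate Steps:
V(w, B) = 4 + w (V(w, B) = w + 4 = 4 + w)
(6 + V(-4, 4))*(-46) = (6 + (4 - 4))*(-46) = (6 + 0)*(-46) = 6*(-46) = -276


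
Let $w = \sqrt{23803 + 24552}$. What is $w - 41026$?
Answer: $-41026 + \sqrt{48355} \approx -40806.0$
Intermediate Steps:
$w = \sqrt{48355} \approx 219.9$
$w - 41026 = \sqrt{48355} - 41026 = -41026 + \sqrt{48355}$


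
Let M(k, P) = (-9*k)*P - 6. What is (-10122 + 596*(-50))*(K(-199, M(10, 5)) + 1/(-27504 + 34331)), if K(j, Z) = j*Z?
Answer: -24732049835458/6827 ≈ -3.6227e+9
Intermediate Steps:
M(k, P) = -6 - 9*P*k (M(k, P) = -9*P*k - 6 = -6 - 9*P*k)
K(j, Z) = Z*j
(-10122 + 596*(-50))*(K(-199, M(10, 5)) + 1/(-27504 + 34331)) = (-10122 + 596*(-50))*((-6 - 9*5*10)*(-199) + 1/(-27504 + 34331)) = (-10122 - 29800)*((-6 - 450)*(-199) + 1/6827) = -39922*(-456*(-199) + 1/6827) = -39922*(90744 + 1/6827) = -39922*619509289/6827 = -24732049835458/6827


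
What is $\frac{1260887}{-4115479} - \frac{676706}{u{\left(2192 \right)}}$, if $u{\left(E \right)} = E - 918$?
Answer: $- \frac{1393287851106}{2621560123} \approx -531.47$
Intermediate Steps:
$u{\left(E \right)} = -918 + E$
$\frac{1260887}{-4115479} - \frac{676706}{u{\left(2192 \right)}} = \frac{1260887}{-4115479} - \frac{676706}{-918 + 2192} = 1260887 \left(- \frac{1}{4115479}\right) - \frac{676706}{1274} = - \frac{1260887}{4115479} - \frac{338353}{637} = - \frac{1393287851106}{2621560123}$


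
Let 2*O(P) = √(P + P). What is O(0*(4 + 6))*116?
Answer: 0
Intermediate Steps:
O(P) = √2*√P/2 (O(P) = √(P + P)/2 = √(2*P)/2 = (√2*√P)/2 = √2*√P/2)
O(0*(4 + 6))*116 = (√2*√(0*(4 + 6))/2)*116 = (√2*√(0*10)/2)*116 = (√2*√0/2)*116 = ((½)*√2*0)*116 = 0*116 = 0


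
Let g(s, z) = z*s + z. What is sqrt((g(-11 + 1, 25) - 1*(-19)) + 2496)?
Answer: sqrt(2290) ≈ 47.854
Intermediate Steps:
g(s, z) = z + s*z (g(s, z) = s*z + z = z + s*z)
sqrt((g(-11 + 1, 25) - 1*(-19)) + 2496) = sqrt((25*(1 + (-11 + 1)) - 1*(-19)) + 2496) = sqrt((25*(1 - 10) + 19) + 2496) = sqrt((25*(-9) + 19) + 2496) = sqrt((-225 + 19) + 2496) = sqrt(-206 + 2496) = sqrt(2290)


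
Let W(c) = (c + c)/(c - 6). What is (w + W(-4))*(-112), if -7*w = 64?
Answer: 4672/5 ≈ 934.40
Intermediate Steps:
W(c) = 2*c/(-6 + c) (W(c) = (2*c)/(-6 + c) = 2*c/(-6 + c))
w = -64/7 (w = -⅐*64 = -64/7 ≈ -9.1429)
(w + W(-4))*(-112) = (-64/7 + 2*(-4)/(-6 - 4))*(-112) = (-64/7 + 2*(-4)/(-10))*(-112) = (-64/7 + 2*(-4)*(-⅒))*(-112) = (-64/7 + ⅘)*(-112) = -292/35*(-112) = 4672/5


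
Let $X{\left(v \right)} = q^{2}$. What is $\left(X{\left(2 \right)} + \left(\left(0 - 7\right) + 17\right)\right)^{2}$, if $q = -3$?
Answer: $361$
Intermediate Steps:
$X{\left(v \right)} = 9$ ($X{\left(v \right)} = \left(-3\right)^{2} = 9$)
$\left(X{\left(2 \right)} + \left(\left(0 - 7\right) + 17\right)\right)^{2} = \left(9 + \left(\left(0 - 7\right) + 17\right)\right)^{2} = \left(9 + \left(-7 + 17\right)\right)^{2} = \left(9 + 10\right)^{2} = 19^{2} = 361$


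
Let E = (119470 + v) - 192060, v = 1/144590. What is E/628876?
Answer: -10495788099/90929180840 ≈ -0.11543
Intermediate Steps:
v = 1/144590 ≈ 6.9161e-6
E = -10495788099/144590 (E = (119470 + 1/144590) - 192060 = 17274167301/144590 - 192060 = -10495788099/144590 ≈ -72590.)
E/628876 = -10495788099/144590/628876 = -10495788099/144590*1/628876 = -10495788099/90929180840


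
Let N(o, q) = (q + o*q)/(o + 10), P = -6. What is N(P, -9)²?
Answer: 2025/16 ≈ 126.56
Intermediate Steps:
N(o, q) = (q + o*q)/(10 + o)
N(P, -9)² = (-9*(1 - 6)/(10 - 6))² = (-9*(-5)/4)² = (-9*¼*(-5))² = (45/4)² = 2025/16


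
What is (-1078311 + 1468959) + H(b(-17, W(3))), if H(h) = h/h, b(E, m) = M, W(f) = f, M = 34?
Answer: 390649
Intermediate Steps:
b(E, m) = 34
H(h) = 1
(-1078311 + 1468959) + H(b(-17, W(3))) = (-1078311 + 1468959) + 1 = 390648 + 1 = 390649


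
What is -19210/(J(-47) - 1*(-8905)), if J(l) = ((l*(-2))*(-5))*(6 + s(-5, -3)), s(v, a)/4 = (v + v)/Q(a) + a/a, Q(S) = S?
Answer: 11526/1237 ≈ 9.3177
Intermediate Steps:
s(v, a) = 4 + 8*v/a (s(v, a) = 4*((v + v)/a + a/a) = 4*((2*v)/a + 1) = 4*(2*v/a + 1) = 4*(1 + 2*v/a) = 4 + 8*v/a)
J(l) = 700*l/3 (J(l) = ((l*(-2))*(-5))*(6 + (4 + 8*(-5)/(-3))) = (-2*l*(-5))*(6 + (4 + 8*(-5)*(-1/3))) = (10*l)*(6 + (4 + 40/3)) = (10*l)*(6 + 52/3) = (10*l)*(70/3) = 700*l/3)
-19210/(J(-47) - 1*(-8905)) = -19210/((700/3)*(-47) - 1*(-8905)) = -19210/(-32900/3 + 8905) = -19210/(-6185/3) = -19210*(-3/6185) = 11526/1237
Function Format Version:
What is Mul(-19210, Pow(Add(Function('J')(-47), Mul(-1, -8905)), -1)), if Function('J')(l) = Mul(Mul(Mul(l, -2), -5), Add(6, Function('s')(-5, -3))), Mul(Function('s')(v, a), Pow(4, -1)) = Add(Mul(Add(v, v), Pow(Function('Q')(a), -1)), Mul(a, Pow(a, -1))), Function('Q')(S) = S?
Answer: Rational(11526, 1237) ≈ 9.3177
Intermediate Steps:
Function('s')(v, a) = Add(4, Mul(8, v, Pow(a, -1))) (Function('s')(v, a) = Mul(4, Add(Mul(Add(v, v), Pow(a, -1)), Mul(a, Pow(a, -1)))) = Mul(4, Add(Mul(Mul(2, v), Pow(a, -1)), 1)) = Mul(4, Add(Mul(2, v, Pow(a, -1)), 1)) = Mul(4, Add(1, Mul(2, v, Pow(a, -1)))) = Add(4, Mul(8, v, Pow(a, -1))))
Function('J')(l) = Mul(Rational(700, 3), l) (Function('J')(l) = Mul(Mul(Mul(l, -2), -5), Add(6, Add(4, Mul(8, -5, Pow(-3, -1))))) = Mul(Mul(Mul(-2, l), -5), Add(6, Add(4, Mul(8, -5, Rational(-1, 3))))) = Mul(Mul(10, l), Add(6, Add(4, Rational(40, 3)))) = Mul(Mul(10, l), Add(6, Rational(52, 3))) = Mul(Mul(10, l), Rational(70, 3)) = Mul(Rational(700, 3), l))
Mul(-19210, Pow(Add(Function('J')(-47), Mul(-1, -8905)), -1)) = Mul(-19210, Pow(Add(Mul(Rational(700, 3), -47), Mul(-1, -8905)), -1)) = Mul(-19210, Pow(Add(Rational(-32900, 3), 8905), -1)) = Mul(-19210, Pow(Rational(-6185, 3), -1)) = Mul(-19210, Rational(-3, 6185)) = Rational(11526, 1237)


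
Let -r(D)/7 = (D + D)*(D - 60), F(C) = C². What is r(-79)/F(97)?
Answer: -153734/9409 ≈ -16.339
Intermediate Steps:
r(D) = -14*D*(-60 + D) (r(D) = -7*(D + D)*(D - 60) = -7*2*D*(-60 + D) = -14*D*(-60 + D))
r(-79)/F(97) = (14*(-79)*(60 - 1*(-79)))/(97²) = (14*(-79)*(60 + 79))/9409 = (14*(-79)*139)*(1/9409) = -153734*1/9409 = -153734/9409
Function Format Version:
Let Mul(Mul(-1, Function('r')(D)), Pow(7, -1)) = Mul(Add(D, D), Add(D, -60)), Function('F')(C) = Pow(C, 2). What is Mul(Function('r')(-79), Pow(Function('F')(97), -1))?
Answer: Rational(-153734, 9409) ≈ -16.339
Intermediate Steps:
Function('r')(D) = Mul(-14, D, Add(-60, D)) (Function('r')(D) = Mul(-7, Mul(Add(D, D), Add(D, -60))) = Mul(-7, Mul(Mul(2, D), Add(-60, D))) = Mul(-7, Mul(2, D, Add(-60, D))) = Mul(-14, D, Add(-60, D)))
Mul(Function('r')(-79), Pow(Function('F')(97), -1)) = Mul(Mul(14, -79, Add(60, Mul(-1, -79))), Pow(Pow(97, 2), -1)) = Mul(Mul(14, -79, Add(60, 79)), Pow(9409, -1)) = Mul(Mul(14, -79, 139), Rational(1, 9409)) = Mul(-153734, Rational(1, 9409)) = Rational(-153734, 9409)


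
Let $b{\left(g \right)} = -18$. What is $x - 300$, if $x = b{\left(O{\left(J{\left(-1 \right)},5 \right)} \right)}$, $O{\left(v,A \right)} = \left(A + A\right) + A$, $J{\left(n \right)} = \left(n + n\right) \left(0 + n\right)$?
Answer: $-318$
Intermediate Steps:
$J{\left(n \right)} = 2 n^{2}$ ($J{\left(n \right)} = 2 n n = 2 n^{2}$)
$O{\left(v,A \right)} = 3 A$ ($O{\left(v,A \right)} = 2 A + A = 3 A$)
$x = -18$
$x - 300 = -18 - 300 = -318$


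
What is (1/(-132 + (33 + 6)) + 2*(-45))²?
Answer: 70073641/8649 ≈ 8101.9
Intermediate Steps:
(1/(-132 + (33 + 6)) + 2*(-45))² = (1/(-132 + 39) - 90)² = (1/(-93) - 90)² = (-1/93 - 90)² = (-8371/93)² = 70073641/8649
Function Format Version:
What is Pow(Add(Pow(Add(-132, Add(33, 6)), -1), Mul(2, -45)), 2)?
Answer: Rational(70073641, 8649) ≈ 8101.9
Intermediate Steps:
Pow(Add(Pow(Add(-132, Add(33, 6)), -1), Mul(2, -45)), 2) = Pow(Add(Pow(Add(-132, 39), -1), -90), 2) = Pow(Add(Pow(-93, -1), -90), 2) = Pow(Add(Rational(-1, 93), -90), 2) = Pow(Rational(-8371, 93), 2) = Rational(70073641, 8649)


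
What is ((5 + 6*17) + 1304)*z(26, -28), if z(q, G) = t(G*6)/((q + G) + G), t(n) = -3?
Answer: 1411/10 ≈ 141.10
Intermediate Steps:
z(q, G) = -3/(q + 2*G) (z(q, G) = -3/((q + G) + G) = -3/((G + q) + G) = -3/(q + 2*G))
((5 + 6*17) + 1304)*z(26, -28) = ((5 + 6*17) + 1304)*(-3/(26 + 2*(-28))) = ((5 + 102) + 1304)*(-3/(26 - 56)) = (107 + 1304)*(-3/(-30)) = 1411*(-3*(-1/30)) = 1411*(⅒) = 1411/10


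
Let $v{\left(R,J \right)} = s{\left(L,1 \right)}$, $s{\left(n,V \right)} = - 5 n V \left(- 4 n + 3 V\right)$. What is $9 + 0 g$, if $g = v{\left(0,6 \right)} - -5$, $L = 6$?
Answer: $9$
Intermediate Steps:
$s{\left(n,V \right)} = - 5 V n \left(- 4 n + 3 V\right)$
$v{\left(R,J \right)} = 630$ ($v{\left(R,J \right)} = 5 \cdot 1 \cdot 6 \left(\left(-3\right) 1 + 4 \cdot 6\right) = 5 \cdot 1 \cdot 6 \left(-3 + 24\right) = 5 \cdot 1 \cdot 6 \cdot 21 = 630$)
$g = 635$ ($g = 630 - -5 = 630 + 5 = 635$)
$9 + 0 g = 9 + 0 \cdot 635 = 9 + 0 = 9$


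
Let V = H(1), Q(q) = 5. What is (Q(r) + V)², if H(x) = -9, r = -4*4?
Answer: 16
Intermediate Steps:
r = -16
V = -9
(Q(r) + V)² = (5 - 9)² = (-4)² = 16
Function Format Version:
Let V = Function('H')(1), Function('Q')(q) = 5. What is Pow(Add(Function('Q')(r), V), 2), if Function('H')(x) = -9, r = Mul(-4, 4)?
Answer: 16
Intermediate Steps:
r = -16
V = -9
Pow(Add(Function('Q')(r), V), 2) = Pow(Add(5, -9), 2) = Pow(-4, 2) = 16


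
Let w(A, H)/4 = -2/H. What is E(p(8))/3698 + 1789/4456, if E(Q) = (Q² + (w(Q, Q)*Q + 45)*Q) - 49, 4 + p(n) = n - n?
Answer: 2904593/8239144 ≈ 0.35254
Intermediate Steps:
p(n) = -4 (p(n) = -4 + (n - n) = -4 + 0 = -4)
w(A, H) = -8/H (w(A, H) = 4*(-2/H) = -8/H)
E(Q) = -49 + Q² + 37*Q (E(Q) = (Q² + ((-8/Q)*Q + 45)*Q) - 49 = (Q² + (-8 + 45)*Q) - 49 = (Q² + 37*Q) - 49 = -49 + Q² + 37*Q)
E(p(8))/3698 + 1789/4456 = (-49 + (-4)² + 37*(-4))/3698 + 1789/4456 = (-49 + 16 - 148)*(1/3698) + 1789*(1/4456) = -181*1/3698 + 1789/4456 = -181/3698 + 1789/4456 = 2904593/8239144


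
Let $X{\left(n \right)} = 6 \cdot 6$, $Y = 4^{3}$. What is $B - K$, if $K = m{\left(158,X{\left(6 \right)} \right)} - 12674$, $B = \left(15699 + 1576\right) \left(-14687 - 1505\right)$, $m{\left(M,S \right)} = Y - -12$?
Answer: $-279704202$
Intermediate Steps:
$Y = 64$
$X{\left(n \right)} = 36$
$m{\left(M,S \right)} = 76$ ($m{\left(M,S \right)} = 64 - -12 = 64 + 12 = 76$)
$B = -279716800$ ($B = 17275 \left(-16192\right) = -279716800$)
$K = -12598$ ($K = 76 - 12674 = -12598$)
$B - K = -279716800 - -12598 = -279716800 + 12598 = -279704202$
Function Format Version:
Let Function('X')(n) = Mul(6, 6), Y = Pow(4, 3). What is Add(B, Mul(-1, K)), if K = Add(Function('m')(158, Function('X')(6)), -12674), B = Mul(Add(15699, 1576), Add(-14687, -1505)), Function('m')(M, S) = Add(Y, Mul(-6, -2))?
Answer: -279704202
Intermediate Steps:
Y = 64
Function('X')(n) = 36
Function('m')(M, S) = 76 (Function('m')(M, S) = Add(64, Mul(-6, -2)) = Add(64, 12) = 76)
B = -279716800 (B = Mul(17275, -16192) = -279716800)
K = -12598 (K = Add(76, -12674) = -12598)
Add(B, Mul(-1, K)) = Add(-279716800, Mul(-1, -12598)) = Add(-279716800, 12598) = -279704202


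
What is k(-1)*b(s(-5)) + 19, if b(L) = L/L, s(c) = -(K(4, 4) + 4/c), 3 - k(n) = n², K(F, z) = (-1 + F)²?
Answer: 21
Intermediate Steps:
k(n) = 3 - n²
s(c) = -9 - 4/c (s(c) = -((-1 + 4)² + 4/c) = -(3² + 4/c) = -(9 + 4/c) = -9 - 4/c)
b(L) = 1
k(-1)*b(s(-5)) + 19 = (3 - 1*(-1)²)*1 + 19 = (3 - 1*1)*1 + 19 = (3 - 1)*1 + 19 = 2*1 + 19 = 2 + 19 = 21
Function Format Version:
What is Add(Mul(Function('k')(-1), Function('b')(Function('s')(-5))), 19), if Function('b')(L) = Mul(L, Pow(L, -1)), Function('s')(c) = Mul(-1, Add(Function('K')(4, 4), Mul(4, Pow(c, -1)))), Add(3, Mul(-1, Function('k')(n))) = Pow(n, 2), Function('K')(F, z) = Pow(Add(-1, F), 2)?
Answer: 21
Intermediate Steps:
Function('k')(n) = Add(3, Mul(-1, Pow(n, 2)))
Function('s')(c) = Add(-9, Mul(-4, Pow(c, -1))) (Function('s')(c) = Mul(-1, Add(Pow(Add(-1, 4), 2), Mul(4, Pow(c, -1)))) = Mul(-1, Add(Pow(3, 2), Mul(4, Pow(c, -1)))) = Mul(-1, Add(9, Mul(4, Pow(c, -1)))) = Add(-9, Mul(-4, Pow(c, -1))))
Function('b')(L) = 1
Add(Mul(Function('k')(-1), Function('b')(Function('s')(-5))), 19) = Add(Mul(Add(3, Mul(-1, Pow(-1, 2))), 1), 19) = Add(Mul(Add(3, Mul(-1, 1)), 1), 19) = Add(Mul(Add(3, -1), 1), 19) = Add(Mul(2, 1), 19) = Add(2, 19) = 21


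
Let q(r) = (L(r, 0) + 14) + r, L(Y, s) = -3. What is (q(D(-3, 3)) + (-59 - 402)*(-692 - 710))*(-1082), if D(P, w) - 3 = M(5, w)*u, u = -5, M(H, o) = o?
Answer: -699319322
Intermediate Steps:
D(P, w) = 3 - 5*w (D(P, w) = 3 + w*(-5) = 3 - 5*w)
q(r) = 11 + r (q(r) = (-3 + 14) + r = 11 + r)
(q(D(-3, 3)) + (-59 - 402)*(-692 - 710))*(-1082) = ((11 + (3 - 5*3)) + (-59 - 402)*(-692 - 710))*(-1082) = ((11 + (3 - 15)) - 461*(-1402))*(-1082) = ((11 - 12) + 646322)*(-1082) = (-1 + 646322)*(-1082) = 646321*(-1082) = -699319322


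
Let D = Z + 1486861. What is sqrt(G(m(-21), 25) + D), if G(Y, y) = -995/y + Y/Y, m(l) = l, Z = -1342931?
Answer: 4*sqrt(224830)/5 ≈ 379.33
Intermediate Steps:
G(Y, y) = 1 - 995/y (G(Y, y) = -995/y + 1 = 1 - 995/y)
D = 143930 (D = -1342931 + 1486861 = 143930)
sqrt(G(m(-21), 25) + D) = sqrt((-995 + 25)/25 + 143930) = sqrt((1/25)*(-970) + 143930) = sqrt(-194/5 + 143930) = sqrt(719456/5) = 4*sqrt(224830)/5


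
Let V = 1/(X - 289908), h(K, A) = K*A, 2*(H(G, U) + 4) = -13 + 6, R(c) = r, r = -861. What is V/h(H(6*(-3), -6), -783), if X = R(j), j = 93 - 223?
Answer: -2/3415081905 ≈ -5.8564e-10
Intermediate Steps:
j = -130
R(c) = -861
X = -861
H(G, U) = -15/2 (H(G, U) = -4 + (-13 + 6)/2 = -4 + (1/2)*(-7) = -4 - 7/2 = -15/2)
h(K, A) = A*K
V = -1/290769 (V = 1/(-861 - 289908) = 1/(-290769) = -1/290769 ≈ -3.4392e-6)
V/h(H(6*(-3), -6), -783) = -1/(290769*((-783*(-15/2)))) = -1/(290769*11745/2) = -1/290769*2/11745 = -2/3415081905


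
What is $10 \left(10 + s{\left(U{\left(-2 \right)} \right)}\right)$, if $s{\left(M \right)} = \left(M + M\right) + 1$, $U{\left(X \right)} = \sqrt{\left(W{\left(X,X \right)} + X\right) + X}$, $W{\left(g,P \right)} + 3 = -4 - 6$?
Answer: $110 + 20 i \sqrt{17} \approx 110.0 + 82.462 i$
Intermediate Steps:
$W{\left(g,P \right)} = -13$ ($W{\left(g,P \right)} = -3 - 10 = -13$)
$U{\left(X \right)} = \sqrt{-13 + 2 X}$ ($U{\left(X \right)} = \sqrt{\left(-13 + X\right) + X} = \sqrt{-13 + 2 X}$)
$s{\left(M \right)} = 1 + 2 M$ ($s{\left(M \right)} = 2 M + 1 = 1 + 2 M$)
$10 \left(10 + s{\left(U{\left(-2 \right)} \right)}\right) = 10 \left(10 + \left(1 + 2 \sqrt{-13 + 2 \left(-2\right)}\right)\right) = 10 \left(10 + \left(1 + 2 \sqrt{-13 - 4}\right)\right) = 10 \left(10 + \left(1 + 2 \sqrt{-17}\right)\right) = 10 \left(10 + \left(1 + 2 i \sqrt{17}\right)\right) = 10 \left(11 + 2 i \sqrt{17}\right) = 110 + 20 i \sqrt{17}$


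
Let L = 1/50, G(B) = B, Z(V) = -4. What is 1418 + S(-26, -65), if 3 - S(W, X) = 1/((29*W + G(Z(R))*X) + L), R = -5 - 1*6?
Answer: 35097329/24699 ≈ 1421.0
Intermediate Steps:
R = -11 (R = -5 - 6 = -11)
L = 1/50 ≈ 0.020000
S(W, X) = 3 - 1/(1/50 - 4*X + 29*W) (S(W, X) = 3 - 1/((29*W - 4*X) + 1/50) = 3 - 1/((-4*X + 29*W) + 1/50) = 3 - 1/(1/50 - 4*X + 29*W))
1418 + S(-26, -65) = 1418 + (-47 - 600*(-65) + 4350*(-26))/(1 - 200*(-65) + 1450*(-26)) = 1418 + (-47 + 39000 - 113100)/(1 + 13000 - 37700) = 1418 - 74147/(-24699) = 1418 - 1/24699*(-74147) = 1418 + 74147/24699 = 35097329/24699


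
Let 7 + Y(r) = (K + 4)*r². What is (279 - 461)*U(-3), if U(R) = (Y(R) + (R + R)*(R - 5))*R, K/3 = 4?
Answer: 101010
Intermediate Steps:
K = 12 (K = 3*4 = 12)
Y(r) = -7 + 16*r² (Y(r) = -7 + (12 + 4)*r² = -7 + 16*r²)
U(R) = R*(-7 + 16*R² + 2*R*(-5 + R)) (U(R) = ((-7 + 16*R²) + (R + R)*(R - 5))*R = ((-7 + 16*R²) + (2*R)*(-5 + R))*R = ((-7 + 16*R²) + 2*R*(-5 + R))*R = (-7 + 16*R² + 2*R*(-5 + R))*R = R*(-7 + 16*R² + 2*R*(-5 + R)))
(279 - 461)*U(-3) = (279 - 461)*(-3*(-7 - 10*(-3) + 18*(-3)²)) = -(-546)*(-7 + 30 + 18*9) = -(-546)*(-7 + 30 + 162) = -(-546)*185 = -182*(-555) = 101010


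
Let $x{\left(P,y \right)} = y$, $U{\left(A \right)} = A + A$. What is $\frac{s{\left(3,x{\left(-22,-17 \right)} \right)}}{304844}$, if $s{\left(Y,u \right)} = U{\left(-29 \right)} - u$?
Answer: $- \frac{41}{304844} \approx -0.0001345$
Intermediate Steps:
$U{\left(A \right)} = 2 A$
$s{\left(Y,u \right)} = -58 - u$ ($s{\left(Y,u \right)} = 2 \left(-29\right) - u = -58 - u$)
$\frac{s{\left(3,x{\left(-22,-17 \right)} \right)}}{304844} = \frac{-58 - -17}{304844} = \left(-58 + 17\right) \frac{1}{304844} = \left(-41\right) \frac{1}{304844} = - \frac{41}{304844}$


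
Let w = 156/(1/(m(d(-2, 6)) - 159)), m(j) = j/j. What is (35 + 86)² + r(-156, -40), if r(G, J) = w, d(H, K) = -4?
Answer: -10007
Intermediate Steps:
m(j) = 1
w = -24648 (w = 156/(1/(1 - 159)) = 156/(1/(-158)) = 156/(-1/158) = 156*(-158) = -24648)
r(G, J) = -24648
(35 + 86)² + r(-156, -40) = (35 + 86)² - 24648 = 121² - 24648 = 14641 - 24648 = -10007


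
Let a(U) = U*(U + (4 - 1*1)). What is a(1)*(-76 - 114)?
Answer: -760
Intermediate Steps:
a(U) = U*(3 + U) (a(U) = U*(U + (4 - 1)) = U*(U + 3) = U*(3 + U))
a(1)*(-76 - 114) = (1*(3 + 1))*(-76 - 114) = (1*4)*(-190) = 4*(-190) = -760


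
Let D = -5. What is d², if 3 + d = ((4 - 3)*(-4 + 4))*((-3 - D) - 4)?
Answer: 9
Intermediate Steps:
d = -3 (d = -3 + ((4 - 3)*(-4 + 4))*((-3 - 1*(-5)) - 4) = -3 + (1*0)*((-3 + 5) - 4) = -3 + 0*(2 - 4) = -3 + 0*(-2) = -3 + 0 = -3)
d² = (-3)² = 9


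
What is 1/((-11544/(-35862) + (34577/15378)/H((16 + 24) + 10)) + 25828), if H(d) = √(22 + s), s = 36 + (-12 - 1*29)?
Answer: 3709465502839594613280/95809269043871583095723759 - 18995628969325074*√17/95809269043871583095723759 ≈ 3.8716e-5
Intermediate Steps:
s = -5 (s = 36 + (-12 - 29) = 36 - 41 = -5)
H(d) = √17 (H(d) = √(22 - 5) = √17)
1/((-11544/(-35862) + (34577/15378)/H((16 + 24) + 10)) + 25828) = 1/((-11544/(-35862) + (34577/15378)/(√17)) + 25828) = 1/((-11544*(-1/35862) + (34577*(1/15378))*(√17/17)) + 25828) = 1/((1924/5977 + 34577*(√17/17)/15378) + 25828) = 1/((1924/5977 + 34577*√17/261426) + 25828) = 1/(154375880/5977 + 34577*√17/261426)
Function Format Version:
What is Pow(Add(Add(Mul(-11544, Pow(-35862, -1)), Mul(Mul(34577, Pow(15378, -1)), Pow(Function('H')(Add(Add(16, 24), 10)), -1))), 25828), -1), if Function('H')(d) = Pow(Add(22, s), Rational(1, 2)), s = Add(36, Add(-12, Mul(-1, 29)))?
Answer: Add(Rational(3709465502839594613280, 95809269043871583095723759), Mul(Rational(-18995628969325074, 95809269043871583095723759), Pow(17, Rational(1, 2)))) ≈ 3.8716e-5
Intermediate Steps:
s = -5 (s = Add(36, Add(-12, -29)) = Add(36, -41) = -5)
Function('H')(d) = Pow(17, Rational(1, 2)) (Function('H')(d) = Pow(Add(22, -5), Rational(1, 2)) = Pow(17, Rational(1, 2)))
Pow(Add(Add(Mul(-11544, Pow(-35862, -1)), Mul(Mul(34577, Pow(15378, -1)), Pow(Function('H')(Add(Add(16, 24), 10)), -1))), 25828), -1) = Pow(Add(Add(Mul(-11544, Pow(-35862, -1)), Mul(Mul(34577, Pow(15378, -1)), Pow(Pow(17, Rational(1, 2)), -1))), 25828), -1) = Pow(Add(Add(Mul(-11544, Rational(-1, 35862)), Mul(Mul(34577, Rational(1, 15378)), Mul(Rational(1, 17), Pow(17, Rational(1, 2))))), 25828), -1) = Pow(Add(Add(Rational(1924, 5977), Mul(Rational(34577, 15378), Mul(Rational(1, 17), Pow(17, Rational(1, 2))))), 25828), -1) = Pow(Add(Add(Rational(1924, 5977), Mul(Rational(34577, 261426), Pow(17, Rational(1, 2)))), 25828), -1) = Pow(Add(Rational(154375880, 5977), Mul(Rational(34577, 261426), Pow(17, Rational(1, 2)))), -1)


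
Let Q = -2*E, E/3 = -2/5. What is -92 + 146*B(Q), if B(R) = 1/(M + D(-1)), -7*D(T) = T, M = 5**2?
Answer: -7585/88 ≈ -86.193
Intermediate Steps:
E = -6/5 (E = 3*(-2/5) = -6/5 ≈ -1.2000)
M = 25
D(T) = -T/7
Q = 12/5 (Q = -2*(-6/5) = 12/5 ≈ 2.4000)
B(R) = 7/176 (B(R) = 1/(25 - 1/7*(-1)) = 1/(25 + 1/7) = 1/(176/7) = 7/176)
-92 + 146*B(Q) = -92 + 146*(7/176) = -92 + 511/88 = -7585/88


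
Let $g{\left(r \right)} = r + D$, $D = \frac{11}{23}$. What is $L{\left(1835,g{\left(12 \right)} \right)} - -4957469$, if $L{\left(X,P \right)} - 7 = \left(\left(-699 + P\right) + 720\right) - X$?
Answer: $\frac{113980513}{23} \approx 4.9557 \cdot 10^{6}$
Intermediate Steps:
$D = \frac{11}{23}$ ($D = 11 \cdot \frac{1}{23} = \frac{11}{23} \approx 0.47826$)
$g{\left(r \right)} = \frac{11}{23} + r$ ($g{\left(r \right)} = r + \frac{11}{23} = \frac{11}{23} + r$)
$L{\left(X,P \right)} = 28 + P - X$ ($L{\left(X,P \right)} = 7 - \left(-21 + X - P\right) = 7 + \left(21 + P - X\right) = 28 + P - X$)
$L{\left(1835,g{\left(12 \right)} \right)} - -4957469 = \left(28 + \left(\frac{11}{23} + 12\right) - 1835\right) - -4957469 = \left(28 + \frac{287}{23} - 1835\right) + 4957469 = - \frac{41274}{23} + 4957469 = \frac{113980513}{23}$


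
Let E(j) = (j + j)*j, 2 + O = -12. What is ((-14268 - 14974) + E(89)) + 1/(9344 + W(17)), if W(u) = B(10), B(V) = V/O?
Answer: -876400193/65403 ≈ -13400.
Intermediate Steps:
O = -14 (O = -2 - 12 = -14)
B(V) = -V/14 (B(V) = V/(-14) = V*(-1/14) = -V/14)
W(u) = -5/7 (W(u) = -1/14*10 = -5/7)
E(j) = 2*j² (E(j) = (2*j)*j = 2*j²)
((-14268 - 14974) + E(89)) + 1/(9344 + W(17)) = ((-14268 - 14974) + 2*89²) + 1/(9344 - 5/7) = (-29242 + 2*7921) + 1/(65403/7) = (-29242 + 15842) + 7/65403 = -13400 + 7/65403 = -876400193/65403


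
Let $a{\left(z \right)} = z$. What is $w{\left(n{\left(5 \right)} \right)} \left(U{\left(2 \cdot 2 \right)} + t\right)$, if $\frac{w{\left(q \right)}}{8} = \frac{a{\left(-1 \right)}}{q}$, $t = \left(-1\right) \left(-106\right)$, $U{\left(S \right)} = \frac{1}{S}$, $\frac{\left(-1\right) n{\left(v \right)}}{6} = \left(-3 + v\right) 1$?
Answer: $\frac{425}{6} \approx 70.833$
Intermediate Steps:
$n{\left(v \right)} = 18 - 6 v$ ($n{\left(v \right)} = - 6 \left(-3 + v\right) 1 = - 6 \left(-3 + v\right) = 18 - 6 v$)
$t = 106$
$w{\left(q \right)} = - \frac{8}{q}$ ($w{\left(q \right)} = 8 \left(- \frac{1}{q}\right) = - \frac{8}{q}$)
$w{\left(n{\left(5 \right)} \right)} \left(U{\left(2 \cdot 2 \right)} + t\right) = - \frac{8}{18 - 30} \left(\frac{1}{2 \cdot 2} + 106\right) = - \frac{8}{18 - 30} \left(\frac{1}{4} + 106\right) = - \frac{8}{-12} \left(\frac{1}{4} + 106\right) = \left(-8\right) \left(- \frac{1}{12}\right) \frac{425}{4} = \frac{2}{3} \cdot \frac{425}{4} = \frac{425}{6}$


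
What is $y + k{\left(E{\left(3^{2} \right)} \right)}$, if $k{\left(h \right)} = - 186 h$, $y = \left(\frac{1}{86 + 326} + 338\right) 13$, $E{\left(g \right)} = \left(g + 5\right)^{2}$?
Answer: $- \frac{13209531}{412} \approx -32062.0$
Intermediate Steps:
$E{\left(g \right)} = \left(5 + g\right)^{2}$
$y = \frac{1810341}{412}$ ($y = \left(\frac{1}{412} + 338\right) 13 = \frac{139257}{412} \cdot 13 = \frac{1810341}{412} \approx 4394.0$)
$y + k{\left(E{\left(3^{2} \right)} \right)} = \frac{1810341}{412} - 186 \left(5 + 3^{2}\right)^{2} = \frac{1810341}{412} - 186 \left(5 + 9\right)^{2} = \frac{1810341}{412} - 186 \cdot 14^{2} = \frac{1810341}{412} - 36456 = - \frac{13209531}{412}$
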